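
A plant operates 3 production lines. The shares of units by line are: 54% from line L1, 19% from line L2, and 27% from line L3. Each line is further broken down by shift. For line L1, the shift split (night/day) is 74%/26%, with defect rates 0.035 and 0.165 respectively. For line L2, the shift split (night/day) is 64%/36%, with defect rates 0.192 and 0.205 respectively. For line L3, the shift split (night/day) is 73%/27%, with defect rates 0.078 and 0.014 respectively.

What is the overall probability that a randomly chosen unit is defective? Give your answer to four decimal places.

P(D) ≈ 0.0909

P(D|L1) = 0.74·0.035 + 0.26·0.165 = 0.0259 + 0.0429 = 0.0688
P(D|L2) = 0.64·0.192 + 0.36·0.205 = 0.12288 + 0.0738 = 0.19668
P(D|L3) = 0.73·0.078 + 0.27·0.014 = 0.05694 + 0.00378 = 0.06072
By total probability over the outer partition,
P(D) = 0.54·0.0688 + 0.19·0.19668 + 0.27·0.06072
      = 0.037152 + 0.0373692 + 0.0163944 = 0.0909156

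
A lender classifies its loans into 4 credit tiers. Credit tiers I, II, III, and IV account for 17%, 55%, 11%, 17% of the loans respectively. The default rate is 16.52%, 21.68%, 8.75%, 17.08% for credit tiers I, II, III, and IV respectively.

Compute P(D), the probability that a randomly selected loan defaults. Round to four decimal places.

P(D) = P(D|I)·P(I) + P(D|II)·P(II) + P(D|III)·P(III) + P(D|IV)·P(IV)
      = 0.1652·0.17 + 0.2168·0.55 + 0.0875·0.11 + 0.1708·0.17
      = 0.028084 + 0.11924 + 0.009625 + 0.029036 = 0.185985

P(D) ≈ 0.1860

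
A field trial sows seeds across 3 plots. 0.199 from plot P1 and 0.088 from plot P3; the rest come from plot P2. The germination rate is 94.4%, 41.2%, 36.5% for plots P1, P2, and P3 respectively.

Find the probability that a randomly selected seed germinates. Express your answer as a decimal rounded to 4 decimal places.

0.5137

P(P2) = 1 − (0.199 + 0.088) = 0.713.
P(G) = P(G|P1)·P(P1) + P(G|P2)·P(P2) + P(G|P3)·P(P3)
      = 0.944·0.199 + 0.412·0.713 + 0.365·0.088
      = 0.187856 + 0.293756 + 0.03212 = 0.513732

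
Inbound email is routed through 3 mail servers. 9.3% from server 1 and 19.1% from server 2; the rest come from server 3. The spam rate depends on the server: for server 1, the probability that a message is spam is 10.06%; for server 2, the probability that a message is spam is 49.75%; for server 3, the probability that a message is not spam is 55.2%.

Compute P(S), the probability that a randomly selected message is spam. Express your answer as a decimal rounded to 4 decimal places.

P(3) = 1 − (0.093 + 0.191) = 0.716.
P(S|3) = 1 − 0.552 = 0.448.
By the law of total probability,
P(S) = P(S|1)·P(1) + P(S|2)·P(2) + P(S|3)·P(3)
      = 0.1006·0.093 + 0.4975·0.191 + 0.448·0.716
      = 0.0093558 + 0.0950225 + 0.320768 = 0.4251463

0.4251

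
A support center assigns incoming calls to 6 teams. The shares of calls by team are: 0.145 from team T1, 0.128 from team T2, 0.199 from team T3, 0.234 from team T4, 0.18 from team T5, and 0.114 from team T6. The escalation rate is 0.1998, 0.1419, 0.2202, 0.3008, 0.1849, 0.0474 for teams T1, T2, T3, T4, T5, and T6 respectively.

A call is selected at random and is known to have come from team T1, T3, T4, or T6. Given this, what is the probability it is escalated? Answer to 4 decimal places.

Let S = {T1, T3, T4, T6}.
P(S) = 0.145 + 0.199 + 0.234 + 0.114 = 0.692.
P(E ∩ S) = 0.1998·0.145 + 0.2202·0.199 + 0.3008·0.234 + 0.0474·0.114 = 0.028971 + 0.0438198 + 0.0703872 + 0.0054036 = 0.1485816.
P(E | S) = 0.1485816 / 0.692 = 0.214713…

P(E|S) ≈ 0.2147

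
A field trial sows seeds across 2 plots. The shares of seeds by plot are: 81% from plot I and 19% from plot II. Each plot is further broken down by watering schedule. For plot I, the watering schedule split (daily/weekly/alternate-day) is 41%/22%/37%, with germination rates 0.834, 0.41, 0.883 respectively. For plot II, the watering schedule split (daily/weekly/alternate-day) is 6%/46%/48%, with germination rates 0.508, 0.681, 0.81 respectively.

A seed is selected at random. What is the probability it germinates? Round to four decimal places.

0.7539

P(G|I) = 0.41·0.834 + 0.22·0.41 + 0.37·0.883 = 0.34194 + 0.0902 + 0.32671 = 0.75885
P(G|II) = 0.06·0.508 + 0.46·0.681 + 0.48·0.81 = 0.03048 + 0.31326 + 0.3888 = 0.73254
Then overall,
P(G) = 0.81·0.75885 + 0.19·0.73254
      = 0.6146685 + 0.1391826 = 0.7538511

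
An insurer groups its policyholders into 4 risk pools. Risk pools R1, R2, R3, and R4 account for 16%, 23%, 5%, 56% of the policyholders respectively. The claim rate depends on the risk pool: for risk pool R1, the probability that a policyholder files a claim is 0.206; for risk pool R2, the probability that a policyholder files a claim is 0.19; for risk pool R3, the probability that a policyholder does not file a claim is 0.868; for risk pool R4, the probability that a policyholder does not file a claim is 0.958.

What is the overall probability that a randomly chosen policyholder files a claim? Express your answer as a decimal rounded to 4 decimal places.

0.1068

P(C|R3) = 1 − 0.868 = 0.132.
P(C|R4) = 1 − 0.958 = 0.042.
P(C) = P(C|R1)·P(R1) + P(C|R2)·P(R2) + P(C|R3)·P(R3) + P(C|R4)·P(R4)
      = 0.206·0.16 + 0.19·0.23 + 0.132·0.05 + 0.042·0.56
      = 0.03296 + 0.0437 + 0.0066 + 0.02352 = 0.10678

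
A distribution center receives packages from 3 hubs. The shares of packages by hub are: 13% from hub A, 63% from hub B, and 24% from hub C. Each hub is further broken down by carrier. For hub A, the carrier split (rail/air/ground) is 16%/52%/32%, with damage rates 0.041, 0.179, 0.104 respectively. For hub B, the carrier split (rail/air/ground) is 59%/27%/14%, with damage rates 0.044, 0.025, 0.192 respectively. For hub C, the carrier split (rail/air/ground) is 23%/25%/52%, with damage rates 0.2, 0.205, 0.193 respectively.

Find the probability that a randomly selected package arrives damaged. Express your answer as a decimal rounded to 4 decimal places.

P(D) ≈ 0.1022

P(D|A) = 0.16·0.041 + 0.52·0.179 + 0.32·0.104 = 0.00656 + 0.09308 + 0.03328 = 0.13292
P(D|B) = 0.59·0.044 + 0.27·0.025 + 0.14·0.192 = 0.02596 + 0.00675 + 0.02688 = 0.05959
P(D|C) = 0.23·0.2 + 0.25·0.205 + 0.52·0.193 = 0.046 + 0.05125 + 0.10036 = 0.19761
Then overall,
P(D) = 0.13·0.13292 + 0.63·0.05959 + 0.24·0.19761
      = 0.0172796 + 0.0375417 + 0.0474264 = 0.1022477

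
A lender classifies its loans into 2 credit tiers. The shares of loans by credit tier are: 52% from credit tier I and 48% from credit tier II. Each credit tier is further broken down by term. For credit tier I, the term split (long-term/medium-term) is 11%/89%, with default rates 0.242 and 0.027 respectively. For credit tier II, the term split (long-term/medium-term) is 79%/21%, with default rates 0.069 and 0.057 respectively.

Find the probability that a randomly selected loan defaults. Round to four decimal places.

P(D|I) = 0.11·0.242 + 0.89·0.027 = 0.02662 + 0.02403 = 0.05065
P(D|II) = 0.79·0.069 + 0.21·0.057 = 0.05451 + 0.01197 = 0.06648
By total probability over the outer partition,
P(D) = 0.52·0.05065 + 0.48·0.06648
      = 0.026338 + 0.0319104 = 0.0582484

P(D) ≈ 0.0582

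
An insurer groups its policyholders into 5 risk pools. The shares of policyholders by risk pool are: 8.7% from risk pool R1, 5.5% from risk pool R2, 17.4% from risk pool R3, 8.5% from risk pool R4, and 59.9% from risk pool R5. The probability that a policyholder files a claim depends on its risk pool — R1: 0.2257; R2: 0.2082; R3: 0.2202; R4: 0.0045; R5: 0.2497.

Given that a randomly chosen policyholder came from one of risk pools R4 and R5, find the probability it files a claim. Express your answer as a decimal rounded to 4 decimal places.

0.2192

Let S = {R4, R5}.
P(S) = 0.085 + 0.599 = 0.684.
P(C ∩ S) = 0.0045·0.085 + 0.2497·0.599 = 0.0003825 + 0.1495703 = 0.1499528.
P(C | S) = 0.1499528 / 0.684 = 0.219229…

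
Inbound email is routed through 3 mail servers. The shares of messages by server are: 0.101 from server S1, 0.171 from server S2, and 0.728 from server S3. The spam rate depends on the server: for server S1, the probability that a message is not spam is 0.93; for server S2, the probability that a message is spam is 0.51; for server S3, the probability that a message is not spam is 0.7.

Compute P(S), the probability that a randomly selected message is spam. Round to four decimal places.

P(S|S1) = 1 − 0.93 = 0.07.
P(S|S3) = 1 − 0.7 = 0.3.
By the law of total probability,
P(S) = P(S|S1)·P(S1) + P(S|S2)·P(S2) + P(S|S3)·P(S3)
      = 0.07·0.101 + 0.51·0.171 + 0.3·0.728
      = 0.00707 + 0.08721 + 0.2184 = 0.31268

P(S) ≈ 0.3127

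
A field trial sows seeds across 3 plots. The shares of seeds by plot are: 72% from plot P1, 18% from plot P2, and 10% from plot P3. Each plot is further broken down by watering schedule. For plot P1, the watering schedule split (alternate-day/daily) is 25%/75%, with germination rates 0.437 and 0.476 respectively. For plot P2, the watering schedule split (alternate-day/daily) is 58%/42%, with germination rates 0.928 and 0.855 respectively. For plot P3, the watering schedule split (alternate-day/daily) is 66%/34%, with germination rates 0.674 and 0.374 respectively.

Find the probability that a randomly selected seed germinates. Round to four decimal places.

P(G|P1) = 0.25·0.437 + 0.75·0.476 = 0.10925 + 0.357 = 0.46625
P(G|P2) = 0.58·0.928 + 0.42·0.855 = 0.53824 + 0.3591 = 0.89734
P(G|P3) = 0.66·0.674 + 0.34·0.374 = 0.44484 + 0.12716 = 0.572
By total probability over the outer partition,
P(G) = 0.72·0.46625 + 0.18·0.89734 + 0.1·0.572
      = 0.3357 + 0.1615212 + 0.0572 = 0.5544212

0.5544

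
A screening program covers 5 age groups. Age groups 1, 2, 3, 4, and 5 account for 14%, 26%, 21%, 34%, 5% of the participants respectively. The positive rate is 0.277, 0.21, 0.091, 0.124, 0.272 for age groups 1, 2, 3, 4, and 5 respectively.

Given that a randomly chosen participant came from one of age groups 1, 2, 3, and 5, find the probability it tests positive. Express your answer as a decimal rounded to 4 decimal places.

P(T|S) ≈ 0.1910

Let S = {1, 2, 3, 5}.
P(S) = 0.14 + 0.26 + 0.21 + 0.05 = 0.66.
P(T ∩ S) = 0.277·0.14 + 0.21·0.26 + 0.091·0.21 + 0.272·0.05 = 0.03878 + 0.0546 + 0.01911 + 0.0136 = 0.12609.
P(T | S) = 0.12609 / 0.66 = 0.191045…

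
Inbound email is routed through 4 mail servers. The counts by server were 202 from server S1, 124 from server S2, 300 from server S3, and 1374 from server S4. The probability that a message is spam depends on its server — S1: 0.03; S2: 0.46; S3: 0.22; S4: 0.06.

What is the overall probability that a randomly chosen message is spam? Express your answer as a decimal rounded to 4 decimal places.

0.1058

Total: 202 + 124 + 300 + 1374 = 2000.
P(S1) = 202/2000 = 0.101. P(S2) = 124/2000 = 0.062. P(S3) = 300/2000 = 0.15. P(S4) = 1374/2000 = 0.687.
P(S) = P(S|S1)·P(S1) + P(S|S2)·P(S2) + P(S|S3)·P(S3) + P(S|S4)·P(S4)
      = 0.03·0.101 + 0.46·0.062 + 0.22·0.15 + 0.06·0.687
      = 0.00303 + 0.02852 + 0.033 + 0.04122 = 0.10577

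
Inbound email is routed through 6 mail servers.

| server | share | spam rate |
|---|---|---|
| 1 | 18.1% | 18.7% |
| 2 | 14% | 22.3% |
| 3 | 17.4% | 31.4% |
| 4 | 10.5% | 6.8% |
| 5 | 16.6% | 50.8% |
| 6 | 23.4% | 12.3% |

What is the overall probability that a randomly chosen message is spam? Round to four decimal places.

P(S) = P(S|1)·P(1) + P(S|2)·P(2) + P(S|3)·P(3) + P(S|4)·P(4) + P(S|5)·P(5) + P(S|6)·P(6)
      = 0.187·0.181 + 0.223·0.14 + 0.314·0.174 + 0.068·0.105 + 0.508·0.166 + 0.123·0.234
      = 0.033847 + 0.03122 + 0.054636 + 0.00714 + 0.084328 + 0.028782 = 0.239953

0.2400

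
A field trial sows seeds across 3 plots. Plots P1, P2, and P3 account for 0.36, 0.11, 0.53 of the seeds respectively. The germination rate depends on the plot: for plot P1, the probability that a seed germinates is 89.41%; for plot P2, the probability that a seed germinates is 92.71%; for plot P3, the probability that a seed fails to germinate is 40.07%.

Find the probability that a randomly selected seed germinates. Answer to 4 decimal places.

P(G) ≈ 0.7415

P(G|P3) = 1 − 0.4007 = 0.5993.
P(G) = P(G|P1)·P(P1) + P(G|P2)·P(P2) + P(G|P3)·P(P3)
      = 0.8941·0.36 + 0.9271·0.11 + 0.5993·0.53
      = 0.321876 + 0.101981 + 0.317629 = 0.741486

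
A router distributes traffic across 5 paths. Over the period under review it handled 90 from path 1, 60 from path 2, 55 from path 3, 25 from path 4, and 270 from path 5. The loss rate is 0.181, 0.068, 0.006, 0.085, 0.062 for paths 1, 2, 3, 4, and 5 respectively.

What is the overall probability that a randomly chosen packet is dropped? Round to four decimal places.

0.0791

Total: 90 + 60 + 55 + 25 + 270 = 500.
P(1) = 90/500 = 0.18. P(2) = 60/500 = 0.12. P(3) = 55/500 = 0.11. P(4) = 25/500 = 0.05. P(5) = 270/500 = 0.54.
P(L) = P(L|1)·P(1) + P(L|2)·P(2) + P(L|3)·P(3) + P(L|4)·P(4) + P(L|5)·P(5)
      = 0.181·0.18 + 0.068·0.12 + 0.006·0.11 + 0.085·0.05 + 0.062·0.54
      = 0.03258 + 0.00816 + 0.00066 + 0.00425 + 0.03348 = 0.07913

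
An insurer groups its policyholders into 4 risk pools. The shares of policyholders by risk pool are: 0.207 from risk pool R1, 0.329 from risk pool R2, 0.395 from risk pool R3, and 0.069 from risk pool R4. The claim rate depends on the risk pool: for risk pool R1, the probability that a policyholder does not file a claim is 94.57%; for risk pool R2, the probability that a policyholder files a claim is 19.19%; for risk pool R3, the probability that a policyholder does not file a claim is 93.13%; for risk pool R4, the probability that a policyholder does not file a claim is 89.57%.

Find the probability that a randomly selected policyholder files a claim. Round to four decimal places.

0.1087

P(C|R1) = 1 − 0.9457 = 0.0543.
P(C|R3) = 1 − 0.9313 = 0.0687.
P(C|R4) = 1 − 0.8957 = 0.1043.
Using total probability over the partition,
P(C) = P(C|R1)·P(R1) + P(C|R2)·P(R2) + P(C|R3)·P(R3) + P(C|R4)·P(R4)
      = 0.0543·0.207 + 0.1919·0.329 + 0.0687·0.395 + 0.1043·0.069
      = 0.0112401 + 0.0631351 + 0.0271365 + 0.0071967 = 0.1087084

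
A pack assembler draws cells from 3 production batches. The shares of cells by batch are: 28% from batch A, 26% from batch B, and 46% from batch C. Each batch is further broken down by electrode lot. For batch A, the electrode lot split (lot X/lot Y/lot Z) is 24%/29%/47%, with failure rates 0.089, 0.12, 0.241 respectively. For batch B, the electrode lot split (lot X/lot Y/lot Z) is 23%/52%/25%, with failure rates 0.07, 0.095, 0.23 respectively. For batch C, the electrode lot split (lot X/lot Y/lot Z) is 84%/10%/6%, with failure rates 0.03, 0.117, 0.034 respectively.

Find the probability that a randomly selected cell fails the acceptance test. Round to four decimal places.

P(F|A) = 0.24·0.089 + 0.29·0.12 + 0.47·0.241 = 0.02136 + 0.0348 + 0.11327 = 0.16943
P(F|B) = 0.23·0.07 + 0.52·0.095 + 0.25·0.23 = 0.0161 + 0.0494 + 0.0575 = 0.123
P(F|C) = 0.84·0.03 + 0.1·0.117 + 0.06·0.034 = 0.0252 + 0.0117 + 0.00204 = 0.03894
By total probability over the outer partition,
P(F) = 0.28·0.16943 + 0.26·0.123 + 0.46·0.03894
      = 0.0474404 + 0.03198 + 0.0179124 = 0.0973328

0.0973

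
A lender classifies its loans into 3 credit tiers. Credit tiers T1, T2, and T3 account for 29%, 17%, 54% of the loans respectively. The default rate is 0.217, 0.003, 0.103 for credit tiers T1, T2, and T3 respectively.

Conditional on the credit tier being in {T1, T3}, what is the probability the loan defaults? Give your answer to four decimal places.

Let S = {T1, T3}.
P(S) = 0.29 + 0.54 = 0.83.
P(D ∩ S) = 0.217·0.29 + 0.103·0.54 = 0.06293 + 0.05562 = 0.11855.
P(D | S) = 0.11855 / 0.83 = 0.142831…

0.1428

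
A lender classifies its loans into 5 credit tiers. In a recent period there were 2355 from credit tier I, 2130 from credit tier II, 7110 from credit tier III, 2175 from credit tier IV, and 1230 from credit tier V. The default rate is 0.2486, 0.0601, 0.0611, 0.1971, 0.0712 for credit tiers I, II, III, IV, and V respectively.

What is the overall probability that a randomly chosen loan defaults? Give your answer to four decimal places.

Total: 2355 + 2130 + 7110 + 2175 + 1230 = 15000.
P(I) = 2355/15000 = 0.157. P(II) = 2130/15000 = 0.142. P(III) = 7110/15000 = 0.474. P(IV) = 2175/15000 = 0.145. P(V) = 1230/15000 = 0.082.
Using total probability over the partition,
P(D) = P(D|I)·P(I) + P(D|II)·P(II) + P(D|III)·P(III) + P(D|IV)·P(IV) + P(D|V)·P(V)
      = 0.2486·0.157 + 0.0601·0.142 + 0.0611·0.474 + 0.1971·0.145 + 0.0712·0.082
      = 0.0390302 + 0.0085342 + 0.0289614 + 0.0285795 + 0.0058384 = 0.1109437

P(D) ≈ 0.1109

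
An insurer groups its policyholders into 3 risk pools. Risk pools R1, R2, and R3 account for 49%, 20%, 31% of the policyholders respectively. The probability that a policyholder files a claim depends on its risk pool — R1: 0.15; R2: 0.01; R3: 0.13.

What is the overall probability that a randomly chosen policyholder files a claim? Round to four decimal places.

P(C) ≈ 0.1158

By the law of total probability,
P(C) = P(C|R1)·P(R1) + P(C|R2)·P(R2) + P(C|R3)·P(R3)
      = 0.15·0.49 + 0.01·0.2 + 0.13·0.31
      = 0.0735 + 0.002 + 0.0403 = 0.1158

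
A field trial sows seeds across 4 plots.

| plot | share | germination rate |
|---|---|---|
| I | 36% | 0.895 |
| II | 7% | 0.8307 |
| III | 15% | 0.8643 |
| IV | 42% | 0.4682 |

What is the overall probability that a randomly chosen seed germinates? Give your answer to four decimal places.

0.7066

P(G) = P(G|I)·P(I) + P(G|II)·P(II) + P(G|III)·P(III) + P(G|IV)·P(IV)
      = 0.895·0.36 + 0.8307·0.07 + 0.8643·0.15 + 0.4682·0.42
      = 0.3222 + 0.058149 + 0.129645 + 0.196644 = 0.706638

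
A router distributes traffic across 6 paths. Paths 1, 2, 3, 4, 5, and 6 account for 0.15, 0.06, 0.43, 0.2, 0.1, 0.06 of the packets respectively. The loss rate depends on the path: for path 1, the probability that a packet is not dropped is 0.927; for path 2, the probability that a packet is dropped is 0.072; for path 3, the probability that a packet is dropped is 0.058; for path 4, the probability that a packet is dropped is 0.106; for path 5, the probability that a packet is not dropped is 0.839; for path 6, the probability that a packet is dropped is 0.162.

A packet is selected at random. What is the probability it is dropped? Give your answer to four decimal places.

P(L) ≈ 0.0872

P(L|1) = 1 − 0.927 = 0.073.
P(L|5) = 1 − 0.839 = 0.161.
P(L) = P(L|1)·P(1) + P(L|2)·P(2) + P(L|3)·P(3) + P(L|4)·P(4) + P(L|5)·P(5) + P(L|6)·P(6)
      = 0.073·0.15 + 0.072·0.06 + 0.058·0.43 + 0.106·0.2 + 0.161·0.1 + 0.162·0.06
      = 0.01095 + 0.00432 + 0.02494 + 0.0212 + 0.0161 + 0.00972 = 0.08723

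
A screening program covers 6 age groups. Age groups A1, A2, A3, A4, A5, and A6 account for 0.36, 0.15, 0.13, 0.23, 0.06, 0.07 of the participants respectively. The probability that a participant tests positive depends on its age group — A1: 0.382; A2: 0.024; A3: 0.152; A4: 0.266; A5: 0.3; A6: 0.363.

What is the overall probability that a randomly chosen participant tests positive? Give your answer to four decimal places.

P(T) ≈ 0.2655

By the law of total probability,
P(T) = P(T|A1)·P(A1) + P(T|A2)·P(A2) + P(T|A3)·P(A3) + P(T|A4)·P(A4) + P(T|A5)·P(A5) + P(T|A6)·P(A6)
      = 0.382·0.36 + 0.024·0.15 + 0.152·0.13 + 0.266·0.23 + 0.3·0.06 + 0.363·0.07
      = 0.13752 + 0.0036 + 0.01976 + 0.06118 + 0.018 + 0.02541 = 0.26547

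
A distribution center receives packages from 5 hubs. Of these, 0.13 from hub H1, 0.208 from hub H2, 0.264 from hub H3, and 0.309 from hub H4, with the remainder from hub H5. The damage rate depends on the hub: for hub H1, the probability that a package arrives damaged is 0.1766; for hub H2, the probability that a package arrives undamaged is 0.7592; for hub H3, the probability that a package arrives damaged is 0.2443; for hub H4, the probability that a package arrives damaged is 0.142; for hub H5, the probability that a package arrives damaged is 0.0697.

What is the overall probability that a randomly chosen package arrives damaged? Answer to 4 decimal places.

P(D) ≈ 0.1876

P(H5) = 1 − (0.13 + 0.208 + 0.264 + 0.309) = 0.089.
P(D|H2) = 1 − 0.7592 = 0.2408.
P(D) = P(D|H1)·P(H1) + P(D|H2)·P(H2) + P(D|H3)·P(H3) + P(D|H4)·P(H4) + P(D|H5)·P(H5)
      = 0.1766·0.13 + 0.2408·0.208 + 0.2443·0.264 + 0.142·0.309 + 0.0697·0.089
      = 0.022958 + 0.0500864 + 0.0644952 + 0.043878 + 0.0062033 = 0.1876209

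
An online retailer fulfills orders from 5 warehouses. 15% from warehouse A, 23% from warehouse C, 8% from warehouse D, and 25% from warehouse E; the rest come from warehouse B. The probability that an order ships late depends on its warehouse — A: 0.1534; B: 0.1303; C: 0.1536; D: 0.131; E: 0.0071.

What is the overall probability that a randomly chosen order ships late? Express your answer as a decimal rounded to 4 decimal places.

P(B) = 1 − (0.15 + 0.23 + 0.08 + 0.25) = 0.29.
Summing over the partition,
P(L) = P(L|A)·P(A) + P(L|B)·P(B) + P(L|C)·P(C) + P(L|D)·P(D) + P(L|E)·P(E)
      = 0.1534·0.15 + 0.1303·0.29 + 0.1536·0.23 + 0.131·0.08 + 0.0071·0.25
      = 0.02301 + 0.037787 + 0.035328 + 0.01048 + 0.001775 = 0.10838

P(L) ≈ 0.1084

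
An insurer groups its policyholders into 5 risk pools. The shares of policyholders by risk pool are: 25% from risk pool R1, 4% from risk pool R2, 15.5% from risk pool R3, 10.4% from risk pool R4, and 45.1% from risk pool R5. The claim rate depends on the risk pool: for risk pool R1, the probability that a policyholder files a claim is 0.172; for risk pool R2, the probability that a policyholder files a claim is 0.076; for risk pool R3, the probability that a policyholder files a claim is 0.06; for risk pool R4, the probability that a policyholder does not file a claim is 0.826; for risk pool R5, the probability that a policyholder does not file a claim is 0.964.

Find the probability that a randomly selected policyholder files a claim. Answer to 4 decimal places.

P(C|R4) = 1 − 0.826 = 0.174.
P(C|R5) = 1 − 0.964 = 0.036.
P(C) = P(C|R1)·P(R1) + P(C|R2)·P(R2) + P(C|R3)·P(R3) + P(C|R4)·P(R4) + P(C|R5)·P(R5)
      = 0.172·0.25 + 0.076·0.04 + 0.06·0.155 + 0.174·0.104 + 0.036·0.451
      = 0.043 + 0.00304 + 0.0093 + 0.018096 + 0.016236 = 0.089672

P(C) ≈ 0.0897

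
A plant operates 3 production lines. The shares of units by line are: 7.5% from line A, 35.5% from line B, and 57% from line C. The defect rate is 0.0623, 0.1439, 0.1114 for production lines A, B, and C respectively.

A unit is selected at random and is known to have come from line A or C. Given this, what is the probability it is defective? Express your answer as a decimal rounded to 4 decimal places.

Let S = {A, C}.
P(S) = 0.075 + 0.57 = 0.645.
P(D ∩ S) = 0.0623·0.075 + 0.1114·0.57 = 0.0046725 + 0.063498 = 0.0681705.
P(D | S) = 0.0681705 / 0.645 = 0.105691…

P(D|S) ≈ 0.1057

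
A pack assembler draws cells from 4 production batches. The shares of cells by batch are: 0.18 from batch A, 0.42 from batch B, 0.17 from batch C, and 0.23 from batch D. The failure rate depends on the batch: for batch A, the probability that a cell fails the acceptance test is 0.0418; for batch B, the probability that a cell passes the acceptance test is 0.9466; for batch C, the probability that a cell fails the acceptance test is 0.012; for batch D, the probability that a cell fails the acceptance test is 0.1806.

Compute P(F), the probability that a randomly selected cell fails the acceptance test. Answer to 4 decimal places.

0.0735

P(F|B) = 1 − 0.9466 = 0.0534.
P(F) = P(F|A)·P(A) + P(F|B)·P(B) + P(F|C)·P(C) + P(F|D)·P(D)
      = 0.0418·0.18 + 0.0534·0.42 + 0.012·0.17 + 0.1806·0.23
      = 0.007524 + 0.022428 + 0.00204 + 0.041538 = 0.07353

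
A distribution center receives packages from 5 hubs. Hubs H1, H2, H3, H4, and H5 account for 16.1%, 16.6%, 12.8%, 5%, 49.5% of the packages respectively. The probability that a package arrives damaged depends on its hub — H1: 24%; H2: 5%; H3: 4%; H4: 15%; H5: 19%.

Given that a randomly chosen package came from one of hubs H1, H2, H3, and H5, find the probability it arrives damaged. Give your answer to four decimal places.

Let S = {H1, H2, H3, H5}.
P(S) = 0.161 + 0.166 + 0.128 + 0.495 = 0.95.
P(D ∩ S) = 0.24·0.161 + 0.05·0.166 + 0.04·0.128 + 0.19·0.495 = 0.03864 + 0.0083 + 0.00512 + 0.09405 = 0.14611.
P(D | S) = 0.14611 / 0.95 = 0.153800…

P(D|S) ≈ 0.1538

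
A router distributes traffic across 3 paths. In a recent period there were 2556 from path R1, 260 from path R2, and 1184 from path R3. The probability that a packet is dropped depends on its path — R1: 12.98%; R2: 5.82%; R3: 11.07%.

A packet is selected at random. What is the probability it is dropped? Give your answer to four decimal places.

0.1195

Total: 2556 + 260 + 1184 = 4000.
P(R1) = 2556/4000 = 0.639. P(R2) = 260/4000 = 0.065. P(R3) = 1184/4000 = 0.296.
P(L) = P(L|R1)·P(R1) + P(L|R2)·P(R2) + P(L|R3)·P(R3)
      = 0.1298·0.639 + 0.0582·0.065 + 0.1107·0.296
      = 0.0829422 + 0.003783 + 0.0327672 = 0.1194924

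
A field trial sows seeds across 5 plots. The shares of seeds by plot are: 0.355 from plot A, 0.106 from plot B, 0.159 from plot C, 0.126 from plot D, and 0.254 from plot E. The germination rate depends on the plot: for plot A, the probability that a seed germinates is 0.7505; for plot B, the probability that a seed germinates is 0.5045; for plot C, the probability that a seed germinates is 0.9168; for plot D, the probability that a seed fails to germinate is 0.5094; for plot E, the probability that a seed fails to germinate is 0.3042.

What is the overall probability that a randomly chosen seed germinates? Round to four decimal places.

P(G|D) = 1 − 0.5094 = 0.4906.
P(G|E) = 1 − 0.3042 = 0.6958.
By the law of total probability,
P(G) = P(G|A)·P(A) + P(G|B)·P(B) + P(G|C)·P(C) + P(G|D)·P(D) + P(G|E)·P(E)
      = 0.7505·0.355 + 0.5045·0.106 + 0.9168·0.159 + 0.4906·0.126 + 0.6958·0.254
      = 0.2664275 + 0.053477 + 0.1457712 + 0.0618156 + 0.1767332 = 0.7042245

0.7042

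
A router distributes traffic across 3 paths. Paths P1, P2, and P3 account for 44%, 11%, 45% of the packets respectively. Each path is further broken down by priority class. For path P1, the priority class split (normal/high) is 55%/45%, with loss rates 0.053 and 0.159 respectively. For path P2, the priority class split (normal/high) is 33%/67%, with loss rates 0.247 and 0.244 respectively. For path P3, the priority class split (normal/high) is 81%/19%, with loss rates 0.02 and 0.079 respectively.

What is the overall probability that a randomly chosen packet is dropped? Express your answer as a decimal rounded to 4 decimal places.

P(L|P1) = 0.55·0.053 + 0.45·0.159 = 0.02915 + 0.07155 = 0.1007
P(L|P2) = 0.33·0.247 + 0.67·0.244 = 0.08151 + 0.16348 = 0.24499
P(L|P3) = 0.81·0.02 + 0.19·0.079 = 0.0162 + 0.01501 = 0.03121
By total probability over the outer partition,
P(L) = 0.44·0.1007 + 0.11·0.24499 + 0.45·0.03121
      = 0.044308 + 0.0269489 + 0.0140445 = 0.0853014

P(L) ≈ 0.0853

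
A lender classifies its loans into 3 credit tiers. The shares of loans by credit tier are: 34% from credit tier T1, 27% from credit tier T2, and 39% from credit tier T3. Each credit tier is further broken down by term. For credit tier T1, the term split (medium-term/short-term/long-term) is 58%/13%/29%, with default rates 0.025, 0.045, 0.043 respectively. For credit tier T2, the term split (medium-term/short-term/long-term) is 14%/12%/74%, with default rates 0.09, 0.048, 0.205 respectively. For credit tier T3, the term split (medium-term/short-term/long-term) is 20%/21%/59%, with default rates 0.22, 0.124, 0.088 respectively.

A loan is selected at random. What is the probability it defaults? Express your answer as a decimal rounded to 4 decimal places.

0.1046

P(D|T1) = 0.58·0.025 + 0.13·0.045 + 0.29·0.043 = 0.0145 + 0.00585 + 0.01247 = 0.03282
P(D|T2) = 0.14·0.09 + 0.12·0.048 + 0.74·0.205 = 0.0126 + 0.00576 + 0.1517 = 0.17006
P(D|T3) = 0.2·0.22 + 0.21·0.124 + 0.59·0.088 = 0.044 + 0.02604 + 0.05192 = 0.12196
Then overall,
P(D) = 0.34·0.03282 + 0.27·0.17006 + 0.39·0.12196
      = 0.0111588 + 0.0459162 + 0.0475644 = 0.1046394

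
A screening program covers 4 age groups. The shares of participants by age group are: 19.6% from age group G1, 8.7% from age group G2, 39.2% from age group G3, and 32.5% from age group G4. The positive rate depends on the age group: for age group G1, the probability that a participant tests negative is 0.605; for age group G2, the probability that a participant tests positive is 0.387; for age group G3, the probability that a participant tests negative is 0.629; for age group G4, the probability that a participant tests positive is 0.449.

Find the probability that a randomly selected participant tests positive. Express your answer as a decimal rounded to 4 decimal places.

P(T) ≈ 0.4024

P(T|G1) = 1 − 0.605 = 0.395.
P(T|G3) = 1 − 0.629 = 0.371.
By the law of total probability,
P(T) = P(T|G1)·P(G1) + P(T|G2)·P(G2) + P(T|G3)·P(G3) + P(T|G4)·P(G4)
      = 0.395·0.196 + 0.387·0.087 + 0.371·0.392 + 0.449·0.325
      = 0.07742 + 0.033669 + 0.145432 + 0.145925 = 0.402446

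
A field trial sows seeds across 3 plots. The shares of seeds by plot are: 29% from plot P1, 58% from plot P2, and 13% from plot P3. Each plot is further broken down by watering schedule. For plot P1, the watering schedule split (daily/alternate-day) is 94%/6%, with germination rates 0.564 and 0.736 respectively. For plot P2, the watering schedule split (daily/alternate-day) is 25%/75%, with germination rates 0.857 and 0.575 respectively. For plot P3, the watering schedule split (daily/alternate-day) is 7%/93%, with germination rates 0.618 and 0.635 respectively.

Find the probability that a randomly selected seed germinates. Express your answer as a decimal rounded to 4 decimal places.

P(G|P1) = 0.94·0.564 + 0.06·0.736 = 0.53016 + 0.04416 = 0.57432
P(G|P2) = 0.25·0.857 + 0.75·0.575 = 0.21425 + 0.43125 = 0.6455
P(G|P3) = 0.07·0.618 + 0.93·0.635 = 0.04326 + 0.59055 = 0.63381
Then overall,
P(G) = 0.29·0.57432 + 0.58·0.6455 + 0.13·0.63381
      = 0.1665528 + 0.37439 + 0.0823953 = 0.6233381

0.6233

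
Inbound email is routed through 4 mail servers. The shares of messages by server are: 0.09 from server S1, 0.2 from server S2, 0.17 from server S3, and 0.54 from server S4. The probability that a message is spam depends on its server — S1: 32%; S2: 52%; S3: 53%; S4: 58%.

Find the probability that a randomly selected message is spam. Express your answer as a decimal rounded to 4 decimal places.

P(S) = P(S|S1)·P(S1) + P(S|S2)·P(S2) + P(S|S3)·P(S3) + P(S|S4)·P(S4)
      = 0.32·0.09 + 0.52·0.2 + 0.53·0.17 + 0.58·0.54
      = 0.0288 + 0.104 + 0.0901 + 0.3132 = 0.5361

P(S) ≈ 0.5361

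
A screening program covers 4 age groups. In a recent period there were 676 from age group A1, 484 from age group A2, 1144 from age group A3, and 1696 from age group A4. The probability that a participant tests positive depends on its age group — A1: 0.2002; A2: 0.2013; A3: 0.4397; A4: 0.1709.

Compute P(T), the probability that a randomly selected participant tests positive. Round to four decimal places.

Total: 676 + 484 + 1144 + 1696 = 4000.
P(A1) = 676/4000 = 0.169. P(A2) = 484/4000 = 0.121. P(A3) = 1144/4000 = 0.286. P(A4) = 1696/4000 = 0.424.
P(T) = P(T|A1)·P(A1) + P(T|A2)·P(A2) + P(T|A3)·P(A3) + P(T|A4)·P(A4)
      = 0.2002·0.169 + 0.2013·0.121 + 0.4397·0.286 + 0.1709·0.424
      = 0.0338338 + 0.0243573 + 0.1257542 + 0.0724616 = 0.2564069

P(T) ≈ 0.2564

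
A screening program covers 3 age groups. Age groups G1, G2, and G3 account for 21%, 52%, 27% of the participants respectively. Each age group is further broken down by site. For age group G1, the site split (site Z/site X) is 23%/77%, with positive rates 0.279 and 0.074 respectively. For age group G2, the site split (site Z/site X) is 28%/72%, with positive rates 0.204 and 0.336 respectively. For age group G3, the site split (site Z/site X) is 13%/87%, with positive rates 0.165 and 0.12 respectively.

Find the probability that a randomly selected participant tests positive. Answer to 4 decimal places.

0.2149

P(T|G1) = 0.23·0.279 + 0.77·0.074 = 0.06417 + 0.05698 = 0.12115
P(T|G2) = 0.28·0.204 + 0.72·0.336 = 0.05712 + 0.24192 = 0.29904
P(T|G3) = 0.13·0.165 + 0.87·0.12 = 0.02145 + 0.1044 = 0.12585
By total probability over the outer partition,
P(T) = 0.21·0.12115 + 0.52·0.29904 + 0.27·0.12585
      = 0.0254415 + 0.1555008 + 0.0339795 = 0.2149218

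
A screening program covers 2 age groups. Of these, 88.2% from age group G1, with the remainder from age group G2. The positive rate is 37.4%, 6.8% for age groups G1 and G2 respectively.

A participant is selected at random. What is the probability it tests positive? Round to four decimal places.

P(G2) = 1 − (0.882) = 0.118.
Using total probability over the partition,
P(T) = P(T|G1)·P(G1) + P(T|G2)·P(G2)
      = 0.374·0.882 + 0.068·0.118
      = 0.329868 + 0.008024 = 0.337892

P(T) ≈ 0.3379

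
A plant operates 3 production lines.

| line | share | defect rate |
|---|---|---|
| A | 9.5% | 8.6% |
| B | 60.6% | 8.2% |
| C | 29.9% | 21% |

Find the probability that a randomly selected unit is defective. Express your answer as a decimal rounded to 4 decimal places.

P(D) ≈ 0.1207

P(D) = P(D|A)·P(A) + P(D|B)·P(B) + P(D|C)·P(C)
      = 0.086·0.095 + 0.082·0.606 + 0.21·0.299
      = 0.00817 + 0.049692 + 0.06279 = 0.120652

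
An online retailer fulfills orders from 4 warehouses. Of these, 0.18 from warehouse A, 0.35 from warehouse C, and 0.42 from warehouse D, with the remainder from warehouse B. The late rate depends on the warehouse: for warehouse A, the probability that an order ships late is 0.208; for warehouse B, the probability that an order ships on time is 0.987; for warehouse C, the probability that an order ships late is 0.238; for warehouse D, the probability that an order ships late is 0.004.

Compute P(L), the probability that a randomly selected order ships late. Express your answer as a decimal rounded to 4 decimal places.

0.1231

P(B) = 1 − (0.18 + 0.35 + 0.42) = 0.05.
P(L|B) = 1 − 0.987 = 0.013.
By the law of total probability,
P(L) = P(L|A)·P(A) + P(L|B)·P(B) + P(L|C)·P(C) + P(L|D)·P(D)
      = 0.208·0.18 + 0.013·0.05 + 0.238·0.35 + 0.004·0.42
      = 0.03744 + 0.00065 + 0.0833 + 0.00168 = 0.12307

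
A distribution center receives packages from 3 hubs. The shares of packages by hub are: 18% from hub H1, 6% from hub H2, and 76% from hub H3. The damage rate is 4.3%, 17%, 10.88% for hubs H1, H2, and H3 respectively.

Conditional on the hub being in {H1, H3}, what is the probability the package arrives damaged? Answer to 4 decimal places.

Let S = {H1, H3}.
P(S) = 0.18 + 0.76 = 0.94.
P(D ∩ S) = 0.043·0.18 + 0.1088·0.76 = 0.00774 + 0.082688 = 0.090428.
P(D | S) = 0.090428 / 0.94 = 0.096200…

P(D|S) ≈ 0.0962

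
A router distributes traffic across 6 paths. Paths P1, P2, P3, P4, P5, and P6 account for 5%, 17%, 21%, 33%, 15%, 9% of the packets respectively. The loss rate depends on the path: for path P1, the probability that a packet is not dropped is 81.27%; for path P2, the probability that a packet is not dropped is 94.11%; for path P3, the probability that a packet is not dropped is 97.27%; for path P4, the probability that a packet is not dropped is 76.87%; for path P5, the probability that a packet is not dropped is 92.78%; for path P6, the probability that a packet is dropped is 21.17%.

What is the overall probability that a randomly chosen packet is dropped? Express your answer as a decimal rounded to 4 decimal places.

P(L|P1) = 1 − 0.8127 = 0.1873.
P(L|P2) = 1 − 0.9411 = 0.0589.
P(L|P3) = 1 − 0.9727 = 0.0273.
P(L|P4) = 1 − 0.7687 = 0.2313.
P(L|P5) = 1 − 0.9278 = 0.0722.
By the law of total probability,
P(L) = P(L|P1)·P(P1) + P(L|P2)·P(P2) + P(L|P3)·P(P3) + P(L|P4)·P(P4) + P(L|P5)·P(P5) + P(L|P6)·P(P6)
      = 0.1873·0.05 + 0.0589·0.17 + 0.0273·0.21 + 0.2313·0.33 + 0.0722·0.15 + 0.2117·0.09
      = 0.009365 + 0.010013 + 0.005733 + 0.076329 + 0.01083 + 0.019053 = 0.131323

P(L) ≈ 0.1313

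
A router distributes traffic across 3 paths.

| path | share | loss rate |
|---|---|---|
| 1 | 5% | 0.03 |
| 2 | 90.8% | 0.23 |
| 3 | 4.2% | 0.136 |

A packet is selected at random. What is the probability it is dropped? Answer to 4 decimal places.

Using total probability over the partition,
P(L) = P(L|1)·P(1) + P(L|2)·P(2) + P(L|3)·P(3)
      = 0.03·0.05 + 0.23·0.908 + 0.136·0.042
      = 0.0015 + 0.20884 + 0.005712 = 0.216052

P(L) ≈ 0.2161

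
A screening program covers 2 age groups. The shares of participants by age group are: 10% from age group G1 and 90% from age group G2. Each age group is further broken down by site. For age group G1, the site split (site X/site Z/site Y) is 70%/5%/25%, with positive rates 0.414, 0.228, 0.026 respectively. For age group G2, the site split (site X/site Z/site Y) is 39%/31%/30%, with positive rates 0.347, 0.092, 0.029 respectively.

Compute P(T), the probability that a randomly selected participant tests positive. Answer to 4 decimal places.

P(T) ≈ 0.1861

P(T|G1) = 0.7·0.414 + 0.05·0.228 + 0.25·0.026 = 0.2898 + 0.0114 + 0.0065 = 0.3077
P(T|G2) = 0.39·0.347 + 0.31·0.092 + 0.3·0.029 = 0.13533 + 0.02852 + 0.0087 = 0.17255
Then overall,
P(T) = 0.1·0.3077 + 0.9·0.17255
      = 0.03077 + 0.155295 = 0.186065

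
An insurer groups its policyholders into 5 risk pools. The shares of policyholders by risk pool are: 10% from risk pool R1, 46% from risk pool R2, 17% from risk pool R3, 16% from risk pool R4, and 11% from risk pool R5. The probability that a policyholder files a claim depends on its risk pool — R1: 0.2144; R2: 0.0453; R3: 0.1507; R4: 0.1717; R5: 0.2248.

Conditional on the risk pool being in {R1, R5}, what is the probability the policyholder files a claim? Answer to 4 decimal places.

Let S = {R1, R5}.
P(S) = 0.1 + 0.11 = 0.21.
P(C ∩ S) = 0.2144·0.1 + 0.2248·0.11 = 0.02144 + 0.024728 = 0.046168.
P(C | S) = 0.046168 / 0.21 = 0.219848…

P(C|S) ≈ 0.2198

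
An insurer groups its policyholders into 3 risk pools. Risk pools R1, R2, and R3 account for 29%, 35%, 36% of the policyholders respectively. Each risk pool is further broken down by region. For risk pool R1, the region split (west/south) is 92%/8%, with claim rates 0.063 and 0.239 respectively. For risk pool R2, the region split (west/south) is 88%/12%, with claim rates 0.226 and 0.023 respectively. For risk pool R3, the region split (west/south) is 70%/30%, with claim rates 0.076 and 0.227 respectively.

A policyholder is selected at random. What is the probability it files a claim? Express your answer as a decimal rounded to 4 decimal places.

P(C) ≈ 0.1366

P(C|R1) = 0.92·0.063 + 0.08·0.239 = 0.05796 + 0.01912 = 0.07708
P(C|R2) = 0.88·0.226 + 0.12·0.023 = 0.19888 + 0.00276 = 0.20164
P(C|R3) = 0.7·0.076 + 0.3·0.227 = 0.0532 + 0.0681 = 0.1213
By total probability over the outer partition,
P(C) = 0.29·0.07708 + 0.35·0.20164 + 0.36·0.1213
      = 0.0223532 + 0.070574 + 0.043668 = 0.1365952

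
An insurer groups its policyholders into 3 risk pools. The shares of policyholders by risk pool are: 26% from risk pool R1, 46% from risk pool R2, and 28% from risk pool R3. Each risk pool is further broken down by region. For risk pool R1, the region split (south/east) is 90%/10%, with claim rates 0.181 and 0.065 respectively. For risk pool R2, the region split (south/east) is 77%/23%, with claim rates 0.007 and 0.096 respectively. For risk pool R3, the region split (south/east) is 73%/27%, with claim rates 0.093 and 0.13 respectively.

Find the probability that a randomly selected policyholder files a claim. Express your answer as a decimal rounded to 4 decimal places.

P(C|R1) = 0.9·0.181 + 0.1·0.065 = 0.1629 + 0.0065 = 0.1694
P(C|R2) = 0.77·0.007 + 0.23·0.096 = 0.00539 + 0.02208 = 0.02747
P(C|R3) = 0.73·0.093 + 0.27·0.13 = 0.06789 + 0.0351 = 0.10299
Then overall,
P(C) = 0.26·0.1694 + 0.46·0.02747 + 0.28·0.10299
      = 0.044044 + 0.0126362 + 0.0288372 = 0.0855174

P(C) ≈ 0.0855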